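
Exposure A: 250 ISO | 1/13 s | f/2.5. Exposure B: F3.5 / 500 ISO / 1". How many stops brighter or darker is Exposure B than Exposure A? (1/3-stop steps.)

Aperture: f/2.5 → f/2.8 → f/3.2 → f/3.5 — 1 stop smaller aperture (darker).
Shutter speed: 1/13 → 1/10 → 1/8 → 1/6 → 1/5 → 1/4 → 0.3 → 0.4 → 0.5 → 0.6 → 0.8 → 1 — 3 2/3 stops longer (brighter).
ISO: 250 → 320 → 400 → 500 — 1 stop higher (brighter).
Net: −1 +3 2/3 +1 = +3 2/3 stops.

3 2/3 stops brighter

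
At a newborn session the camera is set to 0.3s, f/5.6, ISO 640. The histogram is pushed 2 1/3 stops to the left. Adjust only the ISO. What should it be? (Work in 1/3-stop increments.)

ISO 3200

Underexposed by 2 1/3 stops → need 2 1/3 stops brighter.
ISO: 640 → 800 → 1000 → 1250 → 1600 → 2000 → 2500 → 3200.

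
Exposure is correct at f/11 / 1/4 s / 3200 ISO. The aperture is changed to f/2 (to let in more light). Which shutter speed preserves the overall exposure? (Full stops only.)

1/125s

Aperture: f/11 → f/8 → f/5.6 → f/4 → f/2.8 → f/2 — 5 stops larger aperture (brighter).
Need 5 stops darker from the shutter speed: 1/4 → 1/8 → 1/15 → 1/30 → 1/60 → 1/125.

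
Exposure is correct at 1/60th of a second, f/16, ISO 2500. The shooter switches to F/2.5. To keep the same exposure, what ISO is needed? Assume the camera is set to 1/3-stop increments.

ISO 64

Aperture: f/16 → f/14 → f/13 → f/11 → f/10 → f/9 → f/8 → f/7.1 → f/6.3 → f/5.6 → f/5 → f/4.5 → f/4 → f/3.5 → f/3.2 → f/2.8 → f/2.5 — 5 1/3 stops wider (brighter).
Need 5 1/3 stops darker from the ISO: 2500 → 2000 → 1600 → 1250 → 1000 → 800 → 640 → 500 → 400 → 320 → 250 → 200 → 160 → 125 → 100 → 80 → 64.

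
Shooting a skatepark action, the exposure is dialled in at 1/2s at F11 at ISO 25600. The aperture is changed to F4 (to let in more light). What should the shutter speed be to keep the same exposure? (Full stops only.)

1/15s

Aperture: f/11 → f/8 → f/5.6 → f/4 — 3 stops wider (brighter).
Need 3 stops darker from the shutter speed: 1/2 → 1/4 → 1/8 → 1/15.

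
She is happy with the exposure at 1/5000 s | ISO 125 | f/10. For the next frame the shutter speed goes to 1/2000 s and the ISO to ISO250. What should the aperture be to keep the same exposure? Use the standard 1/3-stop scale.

Shutter speed: 1/5000 → 1/4000 → 1/3200 → 1/2500 → 1/2000 — 1 1/3 stops longer (brighter).
ISO: 125 → 160 → 200 → 250 — 1 stop higher (brighter).
Net change so far: 2 1/3 stops brighter. Offset with the aperture: f/10 → f/11 → f/13 → f/14 → f/16 → f/18 → f/20 → f/22.

f/22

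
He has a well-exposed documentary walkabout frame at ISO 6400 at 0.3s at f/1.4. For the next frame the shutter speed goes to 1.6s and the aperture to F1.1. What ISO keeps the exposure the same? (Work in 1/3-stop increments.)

ISO 800

Shutter speed: 0.3 → 0.4 → 0.5 → 0.6 → 0.8 → 1 → 1.3 → 1.6 — 2 1/3 stops longer (brighter).
Aperture: f/1.4 → f/1.2 → f/1.1 — 2/3 stop larger aperture (brighter).
Net change so far: 3 stops brighter. Offset with the ISO: 6400 → 5000 → 4000 → 3200 → 2500 → 2000 → 1600 → 1250 → 1000 → 800.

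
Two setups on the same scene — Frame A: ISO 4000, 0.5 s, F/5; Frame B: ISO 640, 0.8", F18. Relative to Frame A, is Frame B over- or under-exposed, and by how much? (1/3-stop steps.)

5 2/3 stops darker

Aperture: f/5 → f/5.6 → f/6.3 → f/7.1 → f/8 → f/9 → f/10 → f/11 → f/13 → f/14 → f/16 → f/18 — 3 2/3 stops stopped down (darker).
Shutter speed: 0.5 → 0.6 → 0.8 — 2/3 stop longer (brighter).
ISO: 4000 → 3200 → 2500 → 2000 → 1600 → 1250 → 1000 → 800 → 640 — 2 2/3 stops lower (darker).
Net: −3 2/3 +2/3 −2 2/3 = −5 2/3 stops.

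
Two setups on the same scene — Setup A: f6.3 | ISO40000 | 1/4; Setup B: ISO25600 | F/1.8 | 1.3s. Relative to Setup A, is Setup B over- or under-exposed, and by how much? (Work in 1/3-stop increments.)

5 1/3 stops brighter

Aperture: f/6.3 → f/5.6 → f/5 → f/4.5 → f/4 → f/3.5 → f/3.2 → f/2.8 → f/2.5 → f/2.2 → f/2 → f/1.8 — 3 2/3 stops wider (brighter).
Shutter speed: 1/4 → 0.3 → 0.4 → 0.5 → 0.6 → 0.8 → 1 → 1.3 — 2 1/3 stops longer (brighter).
ISO: 40000 → 32000 → 25600 — 2/3 stop lower (darker).
Net: +3 2/3 +2 1/3 −2/3 = +5 1/3 stops.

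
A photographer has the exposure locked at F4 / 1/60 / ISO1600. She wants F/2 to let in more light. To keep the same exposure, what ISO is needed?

ISO 400

Aperture: f/4 → f/2.8 → f/2 — 2 stops wider (brighter).
Need 2 stops darker from the ISO: 1600 → 800 → 400.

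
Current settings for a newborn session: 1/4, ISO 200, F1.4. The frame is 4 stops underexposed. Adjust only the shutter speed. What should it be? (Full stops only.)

4 s

Underexposed by 4 stops → need 4 stops brighter.
Shutter speed: 1/4 → 1/2 → 1 → 2 → 4.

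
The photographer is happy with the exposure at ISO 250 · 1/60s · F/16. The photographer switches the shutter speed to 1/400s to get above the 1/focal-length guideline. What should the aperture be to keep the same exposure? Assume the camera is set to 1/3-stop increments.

f/6.3

Shutter speed: 1/60 → 1/80 → 1/100 → 1/125 → 1/160 → 1/200 → 1/250 → 1/320 → 1/400 — 2 2/3 stops faster (darker).
Need 2 2/3 stops brighter from the aperture: f/16 → f/14 → f/13 → f/11 → f/10 → f/9 → f/8 → f/7.1 → f/6.3.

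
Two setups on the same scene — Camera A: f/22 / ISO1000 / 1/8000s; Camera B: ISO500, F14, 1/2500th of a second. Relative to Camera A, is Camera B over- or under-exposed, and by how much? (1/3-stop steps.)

Aperture: f/22 → f/20 → f/18 → f/16 → f/14 — 1 1/3 stops wider (brighter).
Shutter speed: 1/8000 → 1/6400 → 1/5000 → 1/4000 → 1/3200 → 1/2500 — 1 2/3 stops slower (brighter).
ISO: 1000 → 800 → 640 → 500 — 1 stop dropped (darker).
Net: +1 1/3 +1 2/3 −1 = +2 stops.

2 stops brighter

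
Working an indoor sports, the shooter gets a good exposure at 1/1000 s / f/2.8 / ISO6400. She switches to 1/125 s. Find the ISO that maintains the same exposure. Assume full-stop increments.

ISO 800

Shutter speed: 1/1000 → 1/500 → 1/250 → 1/125 — 3 stops longer (brighter).
Need 3 stops darker from the ISO: 6400 → 3200 → 1600 → 800.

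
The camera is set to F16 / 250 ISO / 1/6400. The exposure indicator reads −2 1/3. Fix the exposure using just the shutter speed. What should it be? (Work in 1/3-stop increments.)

Underexposed by 2 1/3 stops → need 2 1/3 stops brighter.
Shutter speed: 1/6400 → 1/5000 → 1/4000 → 1/3200 → 1/2500 → 1/2000 → 1/1600 → 1/1250.

1/1250s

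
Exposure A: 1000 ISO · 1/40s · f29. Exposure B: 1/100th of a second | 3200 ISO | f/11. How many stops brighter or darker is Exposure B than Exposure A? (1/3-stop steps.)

3 stops brighter

Aperture: f/29 → f/25 → f/22 → f/20 → f/18 → f/16 → f/14 → f/13 → f/11 — 2 2/3 stops wider (brighter).
Shutter speed: 1/40 → 1/50 → 1/60 → 1/80 → 1/100 — 1 1/3 stops faster (darker).
ISO: 1000 → 1250 → 1600 → 2000 → 2500 → 3200 — 1 2/3 stops raised (brighter).
Net: +2 2/3 −1 1/3 +1 2/3 = +3 stops.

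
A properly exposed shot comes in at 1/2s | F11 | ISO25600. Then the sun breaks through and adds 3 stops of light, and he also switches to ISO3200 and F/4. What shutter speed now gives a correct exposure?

Scene light: 3 stops brighter.
ISO: 25600 → 12800 → 6400 → 3200 — 3 stops lower (darker).
Aperture: f/11 → f/8 → f/5.6 → f/4 — 3 stops larger aperture (brighter).
Net so far: 3 stops brighter. Shutter speed: 1/2 → 1/4 → 1/8 → 1/15.

1/15s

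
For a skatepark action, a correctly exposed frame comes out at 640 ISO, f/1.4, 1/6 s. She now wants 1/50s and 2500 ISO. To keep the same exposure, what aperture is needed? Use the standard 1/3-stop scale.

f/1.0

Shutter speed: 1/6 → 1/8 → 1/10 → 1/13 → 1/15 → 1/20 → 1/25 → 1/30 → 1/40 → 1/50 — 3 stops shorter (darker).
ISO: 640 → 800 → 1000 → 1250 → 1600 → 2000 → 2500 — 2 stops raised (brighter).
Net change so far: 1 stop darker. Offset with the aperture: f/1.4 → f/1.2 → f/1.1 → f/1.0.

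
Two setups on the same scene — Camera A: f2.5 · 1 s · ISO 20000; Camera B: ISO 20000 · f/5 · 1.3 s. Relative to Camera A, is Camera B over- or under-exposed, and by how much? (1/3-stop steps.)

1 2/3 stops darker

Aperture: f/2.5 → f/2.8 → f/3.2 → f/3.5 → f/4 → f/4.5 → f/5 — 2 stops stopped down (darker).
Shutter speed: 1 → 1.3 — 1/3 stop slower (brighter).
ISO: unchanged.
Net: −2 +1/3 = −1 2/3 stops.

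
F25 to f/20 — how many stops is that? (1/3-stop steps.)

2/3 stop

f/25 → f/22 → f/20 — count the steps: 2 third-stops = 2/3 stop.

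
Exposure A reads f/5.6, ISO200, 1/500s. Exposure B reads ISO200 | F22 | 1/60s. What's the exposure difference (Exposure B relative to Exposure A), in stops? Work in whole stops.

1 stop darker

Aperture: f/5.6 → f/8 → f/11 → f/16 → f/22 — 4 stops narrower (darker).
Shutter speed: 1/500 → 1/250 → 1/125 → 1/60 — 3 stops slower (brighter).
ISO: unchanged.
Net: −4 +3 = −1 stop.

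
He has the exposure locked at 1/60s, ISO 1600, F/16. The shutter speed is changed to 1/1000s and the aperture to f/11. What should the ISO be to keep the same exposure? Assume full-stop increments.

ISO 12800

Shutter speed: 1/60 → 1/125 → 1/250 → 1/500 → 1/1000 — 4 stops shorter (darker).
Aperture: f/16 → f/11 — 1 stop larger aperture (brighter).
Net change so far: 3 stops darker. Offset with the ISO: 1600 → 3200 → 6400 → 12800.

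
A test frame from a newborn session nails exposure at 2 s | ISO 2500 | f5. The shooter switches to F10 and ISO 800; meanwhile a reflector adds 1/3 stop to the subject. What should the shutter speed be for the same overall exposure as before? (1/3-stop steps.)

Scene light: 1/3 stop brighter.
Aperture: f/5 → f/5.6 → f/6.3 → f/7.1 → f/8 → f/9 → f/10 — 2 stops narrower (darker).
ISO: 2500 → 2000 → 1600 → 1250 → 1000 → 800 — 1 2/3 stops dropped (darker).
Net so far: 3 1/3 stops darker. Shutter speed: 2 → 2.5 → 3.2 → 4 → 5 → 6 → 8 → 10 → 13 → 15 → 20.

20 s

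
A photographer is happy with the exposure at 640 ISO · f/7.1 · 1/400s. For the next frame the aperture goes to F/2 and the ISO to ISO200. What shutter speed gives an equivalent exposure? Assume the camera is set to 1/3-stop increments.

Aperture: f/7.1 → f/6.3 → f/5.6 → f/5 → f/4.5 → f/4 → f/3.5 → f/3.2 → f/2.8 → f/2.5 → f/2.2 → f/2 — 3 2/3 stops larger aperture (brighter).
ISO: 640 → 500 → 400 → 320 → 250 → 200 — 1 2/3 stops lower (darker).
Net change so far: 2 stops brighter. Offset with the shutter speed: 1/400 → 1/500 → 1/640 → 1/800 → 1/1000 → 1/1250 → 1/1600.

1/1600s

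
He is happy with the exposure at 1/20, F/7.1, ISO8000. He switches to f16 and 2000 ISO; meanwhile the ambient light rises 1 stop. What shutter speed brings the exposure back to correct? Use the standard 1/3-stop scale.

Scene light: 1 stop brighter.
Aperture: f/7.1 → f/8 → f/9 → f/10 → f/11 → f/13 → f/14 → f/16 — 2 1/3 stops smaller aperture (darker).
ISO: 8000 → 6400 → 5000 → 4000 → 3200 → 2500 → 2000 — 2 stops lower (darker).
Net so far: 3 1/3 stops darker. Shutter speed: 1/20 → 1/15 → 1/13 → 1/10 → 1/8 → 1/6 → 1/5 → 1/4 → 0.3 → 0.4 → 0.5.

0.5 s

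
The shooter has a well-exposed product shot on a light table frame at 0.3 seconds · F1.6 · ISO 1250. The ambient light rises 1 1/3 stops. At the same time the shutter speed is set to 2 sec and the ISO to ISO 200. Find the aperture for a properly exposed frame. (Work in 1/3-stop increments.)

Scene light: 1 1/3 stops brighter.
Shutter speed: 0.3 → 0.4 → 0.5 → 0.6 → 0.8 → 1 → 1.3 → 1.6 → 2 — 2 2/3 stops longer (brighter).
ISO: 1250 → 1000 → 800 → 640 → 500 → 400 → 320 → 250 → 200 — 2 2/3 stops dropped (darker).
Net so far: 1 1/3 stops brighter. Aperture: f/1.6 → f/1.8 → f/2 → f/2.2 → f/2.5.

f/2.5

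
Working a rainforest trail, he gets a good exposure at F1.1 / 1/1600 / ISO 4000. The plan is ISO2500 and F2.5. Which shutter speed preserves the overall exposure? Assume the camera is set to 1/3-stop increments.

ISO: 4000 → 3200 → 2500 — 2/3 stop dropped (darker).
Aperture: f/1.1 → f/1.2 → f/1.4 → f/1.6 → f/1.8 → f/2 → f/2.2 → f/2.5 — 2 1/3 stops stopped down (darker).
Net change so far: 3 stops darker. Offset with the shutter speed: 1/1600 → 1/1250 → 1/1000 → 1/800 → 1/640 → 1/500 → 1/400 → 1/320 → 1/250 → 1/200.

1/200s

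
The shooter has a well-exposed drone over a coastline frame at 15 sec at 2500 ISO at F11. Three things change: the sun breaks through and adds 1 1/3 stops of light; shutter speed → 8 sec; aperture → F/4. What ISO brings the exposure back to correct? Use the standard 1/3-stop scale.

Scene light: 1 1/3 stops brighter.
Shutter speed: 15 → 13 → 10 → 8 — 1 stop shorter (darker).
Aperture: f/11 → f/10 → f/9 → f/8 → f/7.1 → f/6.3 → f/5.6 → f/5 → f/4.5 → f/4 — 3 stops wider (brighter).
Net so far: 3 1/3 stops brighter. ISO: 2500 → 2000 → 1600 → 1250 → 1000 → 800 → 640 → 500 → 400 → 320 → 250.

ISO 250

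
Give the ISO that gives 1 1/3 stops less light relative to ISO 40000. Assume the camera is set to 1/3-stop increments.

ISO: 40000 → 32000 → 25600 → 20000 → 16000 — 1 1/3 stops dropped (darker).

ISO 16000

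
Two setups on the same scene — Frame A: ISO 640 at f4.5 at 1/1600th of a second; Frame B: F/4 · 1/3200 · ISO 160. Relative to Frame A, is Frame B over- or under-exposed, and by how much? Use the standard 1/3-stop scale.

2 2/3 stops darker

Aperture: f/4.5 → f/4 — 1/3 stop wider (brighter).
Shutter speed: 1/1600 → 1/2000 → 1/2500 → 1/3200 — 1 stop faster (darker).
ISO: 640 → 500 → 400 → 320 → 250 → 200 → 160 — 2 stops lower (darker).
Net: +1/3 −1 −2 = −2 2/3 stops.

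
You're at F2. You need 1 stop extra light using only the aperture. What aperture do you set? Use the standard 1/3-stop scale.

f/1.4

Aperture: f/2 → f/1.8 → f/1.6 → f/1.4 — 1 stop opened up (brighter).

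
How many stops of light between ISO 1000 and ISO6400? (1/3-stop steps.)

2 2/3 stops

1000 → 1250 → 1600 → 2000 → 2500 → 3200 → 4000 → 5000 → 6400 — count the steps: 8 third-stops = 2 2/3 stops.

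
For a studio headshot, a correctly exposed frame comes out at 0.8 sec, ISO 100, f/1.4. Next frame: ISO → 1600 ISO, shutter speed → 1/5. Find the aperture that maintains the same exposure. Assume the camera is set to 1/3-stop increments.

ISO: 100 → 125 → 160 → 200 → 250 → 320 → 400 → 500 → 640 → 800 → 1000 → 1250 → 1600 — 4 stops higher (brighter).
Shutter speed: 0.8 → 0.6 → 0.5 → 0.4 → 0.3 → 1/4 → 1/5 — 2 stops faster (darker).
Net change so far: 2 stops brighter. Offset with the aperture: f/1.4 → f/1.6 → f/1.8 → f/2 → f/2.2 → f/2.5 → f/2.8.

f/2.8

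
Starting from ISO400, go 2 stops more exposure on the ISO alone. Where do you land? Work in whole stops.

ISO: 400 → 800 → 1600 — 2 stops raised (brighter).

ISO 1600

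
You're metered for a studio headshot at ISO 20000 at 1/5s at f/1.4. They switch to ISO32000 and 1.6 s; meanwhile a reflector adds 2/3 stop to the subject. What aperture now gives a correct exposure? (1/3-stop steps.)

f/6.3

Scene light: 2/3 stop brighter.
ISO: 20000 → 25600 → 32000 — 2/3 stop raised (brighter).
Shutter speed: 1/5 → 1/4 → 0.3 → 0.4 → 0.5 → 0.6 → 0.8 → 1 → 1.3 → 1.6 — 3 stops slower (brighter).
Net so far: 4 1/3 stops brighter. Aperture: f/1.4 → f/1.6 → f/1.8 → f/2 → f/2.2 → f/2.5 → f/2.8 → f/3.2 → f/3.5 → f/4 → f/4.5 → f/5 → f/5.6 → f/6.3.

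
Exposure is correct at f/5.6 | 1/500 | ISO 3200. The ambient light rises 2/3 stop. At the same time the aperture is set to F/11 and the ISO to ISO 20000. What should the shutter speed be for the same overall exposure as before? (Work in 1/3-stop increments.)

1/1250s

Scene light: 2/3 stop brighter.
Aperture: f/5.6 → f/6.3 → f/7.1 → f/8 → f/9 → f/10 → f/11 — 2 stops smaller aperture (darker).
ISO: 3200 → 4000 → 5000 → 6400 → 8000 → 10000 → 12800 → 16000 → 20000 — 2 2/3 stops higher (brighter).
Net so far: 1 1/3 stops brighter. Shutter speed: 1/500 → 1/640 → 1/800 → 1/1000 → 1/1250.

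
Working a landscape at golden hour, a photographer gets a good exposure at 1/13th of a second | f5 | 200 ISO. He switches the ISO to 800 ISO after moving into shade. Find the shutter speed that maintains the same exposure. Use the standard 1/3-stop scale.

ISO: 200 → 250 → 320 → 400 → 500 → 640 → 800 — 2 stops raised (brighter).
Need 2 stops darker from the shutter speed: 1/13 → 1/15 → 1/20 → 1/25 → 1/30 → 1/40 → 1/50.

1/50s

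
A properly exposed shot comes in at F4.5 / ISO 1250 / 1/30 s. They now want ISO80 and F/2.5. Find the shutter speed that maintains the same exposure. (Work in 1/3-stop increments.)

ISO: 1250 → 1000 → 800 → 640 → 500 → 400 → 320 → 250 → 200 → 160 → 125 → 100 → 80 — 4 stops dropped (darker).
Aperture: f/4.5 → f/4 → f/3.5 → f/3.2 → f/2.8 → f/2.5 — 1 2/3 stops opened up (brighter).
Net change so far: 2 1/3 stops darker. Offset with the shutter speed: 1/30 → 1/25 → 1/20 → 1/15 → 1/13 → 1/10 → 1/8 → 1/6.

1/6s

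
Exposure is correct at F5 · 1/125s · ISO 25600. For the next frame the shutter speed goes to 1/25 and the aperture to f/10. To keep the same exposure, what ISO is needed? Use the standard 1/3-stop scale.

Shutter speed: 1/125 → 1/100 → 1/80 → 1/60 → 1/50 → 1/40 → 1/30 → 1/25 — 2 1/3 stops longer (brighter).
Aperture: f/5 → f/5.6 → f/6.3 → f/7.1 → f/8 → f/9 → f/10 — 2 stops smaller aperture (darker).
Net change so far: 1/3 stop brighter. Offset with the ISO: 25600 → 20000.

ISO 20000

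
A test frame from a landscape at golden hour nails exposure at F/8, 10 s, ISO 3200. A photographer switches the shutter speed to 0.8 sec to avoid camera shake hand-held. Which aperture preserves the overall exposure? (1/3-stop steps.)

f/2.2

Shutter speed: 10 → 8 → 6 → 5 → 4 → 3.2 → 2.5 → 2 → 1.6 → 1.3 → 1 → 0.8 — 3 2/3 stops faster (darker).
Need 3 2/3 stops brighter from the aperture: f/8 → f/7.1 → f/6.3 → f/5.6 → f/5 → f/4.5 → f/4 → f/3.5 → f/3.2 → f/2.8 → f/2.5 → f/2.2.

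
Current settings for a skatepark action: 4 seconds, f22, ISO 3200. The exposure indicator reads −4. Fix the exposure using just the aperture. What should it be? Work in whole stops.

Underexposed by 4 stops → need 4 stops brighter.
Aperture: f/22 → f/16 → f/11 → f/8 → f/5.6.

f/5.6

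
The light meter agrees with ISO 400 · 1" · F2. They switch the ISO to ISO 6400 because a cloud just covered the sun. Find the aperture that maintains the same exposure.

f/8

ISO: 400 → 800 → 1600 → 3200 → 6400 — 4 stops higher (brighter).
Need 4 stops darker from the aperture: f/2 → f/2.8 → f/4 → f/5.6 → f/8.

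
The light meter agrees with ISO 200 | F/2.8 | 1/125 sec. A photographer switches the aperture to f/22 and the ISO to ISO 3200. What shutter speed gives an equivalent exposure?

1/30s

Aperture: f/2.8 → f/4 → f/5.6 → f/8 → f/11 → f/16 → f/22 — 6 stops stopped down (darker).
ISO: 200 → 400 → 800 → 1600 → 3200 — 4 stops higher (brighter).
Net change so far: 2 stops darker. Offset with the shutter speed: 1/125 → 1/60 → 1/30.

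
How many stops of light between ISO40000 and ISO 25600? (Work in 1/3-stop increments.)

40000 → 32000 → 25600 — count the steps: 2 third-stops = 2/3 stop.

2/3 stop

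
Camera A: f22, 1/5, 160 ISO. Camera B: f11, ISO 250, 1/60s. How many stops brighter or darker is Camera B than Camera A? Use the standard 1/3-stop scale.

1 stop darker

Aperture: f/22 → f/20 → f/18 → f/16 → f/14 → f/13 → f/11 — 2 stops larger aperture (brighter).
Shutter speed: 1/5 → 1/6 → 1/8 → 1/10 → 1/13 → 1/15 → 1/20 → 1/25 → 1/30 → 1/40 → 1/50 → 1/60 — 3 2/3 stops faster (darker).
ISO: 160 → 200 → 250 — 2/3 stop higher (brighter).
Net: +2 −3 2/3 +2/3 = −1 stop.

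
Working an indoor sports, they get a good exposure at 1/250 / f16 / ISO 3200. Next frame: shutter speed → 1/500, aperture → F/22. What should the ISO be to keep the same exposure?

ISO 12800

Shutter speed: 1/250 → 1/500 — 1 stop faster (darker).
Aperture: f/16 → f/22 — 1 stop stopped down (darker).
Net change so far: 2 stops darker. Offset with the ISO: 3200 → 6400 → 12800.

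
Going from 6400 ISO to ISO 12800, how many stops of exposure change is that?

6400 → 12800 — count the steps: 1 stop.

1 stop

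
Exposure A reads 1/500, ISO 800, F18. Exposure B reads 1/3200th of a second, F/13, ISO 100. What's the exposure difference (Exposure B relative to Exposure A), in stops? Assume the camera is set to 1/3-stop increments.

Aperture: f/18 → f/16 → f/14 → f/13 — 1 stop wider (brighter).
Shutter speed: 1/500 → 1/640 → 1/800 → 1/1000 → 1/1250 → 1/1600 → 1/2000 → 1/2500 → 1/3200 — 2 2/3 stops shorter (darker).
ISO: 800 → 640 → 500 → 400 → 320 → 250 → 200 → 160 → 125 → 100 — 3 stops lower (darker).
Net: +1 −2 2/3 −3 = −4 2/3 stops.

4 2/3 stops darker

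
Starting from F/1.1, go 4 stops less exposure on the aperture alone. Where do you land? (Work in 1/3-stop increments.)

f/4.5

Aperture: f/1.1 → f/1.2 → f/1.4 → f/1.6 → f/1.8 → f/2 → f/2.2 → f/2.5 → f/2.8 → f/3.2 → f/3.5 → f/4 → f/4.5 — 4 stops smaller aperture (darker).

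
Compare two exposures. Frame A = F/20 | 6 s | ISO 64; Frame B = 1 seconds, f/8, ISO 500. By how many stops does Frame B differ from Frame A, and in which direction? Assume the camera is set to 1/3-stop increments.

Aperture: f/20 → f/18 → f/16 → f/14 → f/13 → f/11 → f/10 → f/9 → f/8 — 2 2/3 stops larger aperture (brighter).
Shutter speed: 6 → 5 → 4 → 3.2 → 2.5 → 2 → 1.6 → 1.3 → 1 — 2 2/3 stops shorter (darker).
ISO: 64 → 80 → 100 → 125 → 160 → 200 → 250 → 320 → 400 → 500 — 3 stops raised (brighter).
Net: +2 2/3 −2 2/3 +3 = +3 stops.

3 stops brighter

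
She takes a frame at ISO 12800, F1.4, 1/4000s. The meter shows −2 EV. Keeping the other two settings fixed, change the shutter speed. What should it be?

Underexposed by 2 stops → need 2 stops brighter.
Shutter speed: 1/4000 → 1/2000 → 1/1000.

1/1000s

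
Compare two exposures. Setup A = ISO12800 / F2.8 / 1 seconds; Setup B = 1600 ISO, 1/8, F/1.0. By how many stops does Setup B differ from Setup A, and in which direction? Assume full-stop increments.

Aperture: f/2.8 → f/2 → f/1.4 → f/1.0 — 3 stops opened up (brighter).
Shutter speed: 1 → 1/2 → 1/4 → 1/8 — 3 stops shorter (darker).
ISO: 12800 → 6400 → 3200 → 1600 — 3 stops lower (darker).
Net: +3 −3 −3 = −3 stops.

3 stops darker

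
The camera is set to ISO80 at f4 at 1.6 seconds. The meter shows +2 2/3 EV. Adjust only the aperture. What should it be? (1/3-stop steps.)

Overexposed by 2 2/3 stops → need 2 2/3 stops darker.
Aperture: f/4 → f/4.5 → f/5 → f/5.6 → f/6.3 → f/7.1 → f/8 → f/9 → f/10.

f/10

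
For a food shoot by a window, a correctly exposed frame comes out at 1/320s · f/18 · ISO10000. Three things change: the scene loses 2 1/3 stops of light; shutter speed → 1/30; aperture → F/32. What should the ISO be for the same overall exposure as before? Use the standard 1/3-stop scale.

Scene light: 2 1/3 stops darker.
Shutter speed: 1/320 → 1/250 → 1/200 → 1/160 → 1/125 → 1/100 → 1/80 → 1/60 → 1/50 → 1/40 → 1/30 — 3 1/3 stops longer (brighter).
Aperture: f/18 → f/20 → f/22 → f/25 → f/29 → f/32 — 1 2/3 stops stopped down (darker).
Net so far: 2/3 stop darker. ISO: 10000 → 12800 → 16000.

ISO 16000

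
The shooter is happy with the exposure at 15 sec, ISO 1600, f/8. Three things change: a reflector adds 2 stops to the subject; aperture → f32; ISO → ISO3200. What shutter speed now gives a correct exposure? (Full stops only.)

30 s

Scene light: 2 stops brighter.
Aperture: f/8 → f/11 → f/16 → f/22 → f/32 — 4 stops smaller aperture (darker).
ISO: 1600 → 3200 — 1 stop raised (brighter).
Net so far: 1 stop darker. Shutter speed: 15 → 30.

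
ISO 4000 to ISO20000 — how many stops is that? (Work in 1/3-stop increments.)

4000 → 5000 → 6400 → 8000 → 10000 → 12800 → 16000 → 20000 — count the steps: 7 third-stops = 2 1/3 stops.

2 1/3 stops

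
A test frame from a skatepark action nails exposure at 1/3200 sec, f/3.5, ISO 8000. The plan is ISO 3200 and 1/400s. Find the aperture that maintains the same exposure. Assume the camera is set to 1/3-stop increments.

ISO: 8000 → 6400 → 5000 → 4000 → 3200 — 1 1/3 stops lower (darker).
Shutter speed: 1/3200 → 1/2500 → 1/2000 → 1/1600 → 1/1250 → 1/1000 → 1/800 → 1/640 → 1/500 → 1/400 — 3 stops longer (brighter).
Net change so far: 1 2/3 stops brighter. Offset with the aperture: f/3.5 → f/4 → f/4.5 → f/5 → f/5.6 → f/6.3.

f/6.3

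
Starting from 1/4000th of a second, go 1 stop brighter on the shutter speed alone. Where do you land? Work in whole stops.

1/2000s

Shutter speed: 1/4000 → 1/2000 — 1 stop slower (brighter).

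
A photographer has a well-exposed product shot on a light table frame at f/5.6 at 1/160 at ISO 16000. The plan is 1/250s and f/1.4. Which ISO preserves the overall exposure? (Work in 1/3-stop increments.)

ISO 1600

Shutter speed: 1/160 → 1/200 → 1/250 — 2/3 stop faster (darker).
Aperture: f/5.6 → f/5 → f/4.5 → f/4 → f/3.5 → f/3.2 → f/2.8 → f/2.5 → f/2.2 → f/2 → f/1.8 → f/1.6 → f/1.4 — 4 stops larger aperture (brighter).
Net change so far: 3 1/3 stops brighter. Offset with the ISO: 16000 → 12800 → 10000 → 8000 → 6400 → 5000 → 4000 → 3200 → 2500 → 2000 → 1600.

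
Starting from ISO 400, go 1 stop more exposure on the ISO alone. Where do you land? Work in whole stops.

ISO: 400 → 800 — 1 stop raised (brighter).

ISO 800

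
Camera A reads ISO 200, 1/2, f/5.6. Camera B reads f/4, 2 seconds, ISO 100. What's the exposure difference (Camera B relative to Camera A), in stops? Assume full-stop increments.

2 stops brighter

Aperture: f/5.6 → f/4 — 1 stop wider (brighter).
Shutter speed: 1/2 → 1 → 2 — 2 stops slower (brighter).
ISO: 200 → 100 — 1 stop lower (darker).
Net: +1 +2 −1 = +2 stops.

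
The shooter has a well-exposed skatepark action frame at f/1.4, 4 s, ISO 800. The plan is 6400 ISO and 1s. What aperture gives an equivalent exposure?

f/2

ISO: 800 → 1600 → 3200 → 6400 — 3 stops raised (brighter).
Shutter speed: 4 → 2 → 1 — 2 stops shorter (darker).
Net change so far: 1 stop brighter. Offset with the aperture: f/1.4 → f/2.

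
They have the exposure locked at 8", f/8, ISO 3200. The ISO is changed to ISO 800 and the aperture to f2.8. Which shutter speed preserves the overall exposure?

ISO: 3200 → 1600 → 800 — 2 stops dropped (darker).
Aperture: f/8 → f/5.6 → f/4 → f/2.8 — 3 stops opened up (brighter).
Net change so far: 1 stop brighter. Offset with the shutter speed: 8 → 4.

4 s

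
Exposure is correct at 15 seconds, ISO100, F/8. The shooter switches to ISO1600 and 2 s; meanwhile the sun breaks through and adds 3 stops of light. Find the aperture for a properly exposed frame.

f/32

Scene light: 3 stops brighter.
ISO: 100 → 200 → 400 → 800 → 1600 — 4 stops higher (brighter).
Shutter speed: 15 → 8 → 4 → 2 — 3 stops faster (darker).
Net so far: 4 stops brighter. Aperture: f/8 → f/11 → f/16 → f/22 → f/32.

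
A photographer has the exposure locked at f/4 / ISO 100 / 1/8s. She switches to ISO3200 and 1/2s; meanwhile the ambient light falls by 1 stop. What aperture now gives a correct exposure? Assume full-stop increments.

Scene light: 1 stop darker.
ISO: 100 → 200 → 400 → 800 → 1600 → 3200 — 5 stops raised (brighter).
Shutter speed: 1/8 → 1/4 → 1/2 — 2 stops longer (brighter).
Net so far: 6 stops brighter. Aperture: f/4 → f/5.6 → f/8 → f/11 → f/16 → f/22 → f/32.

f/32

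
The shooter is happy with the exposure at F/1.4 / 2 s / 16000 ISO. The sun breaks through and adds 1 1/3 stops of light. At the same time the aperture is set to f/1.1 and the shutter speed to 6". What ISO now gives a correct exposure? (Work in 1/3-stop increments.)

ISO 1250

Scene light: 1 1/3 stops brighter.
Aperture: f/1.4 → f/1.2 → f/1.1 — 2/3 stop larger aperture (brighter).
Shutter speed: 2 → 2.5 → 3.2 → 4 → 5 → 6 — 1 2/3 stops slower (brighter).
Net so far: 3 2/3 stops brighter. ISO: 16000 → 12800 → 10000 → 8000 → 6400 → 5000 → 4000 → 3200 → 2500 → 2000 → 1600 → 1250.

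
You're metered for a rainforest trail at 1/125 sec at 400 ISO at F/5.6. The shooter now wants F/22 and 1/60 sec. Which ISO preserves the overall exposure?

Aperture: f/5.6 → f/8 → f/11 → f/16 → f/22 — 4 stops smaller aperture (darker).
Shutter speed: 1/125 → 1/60 — 1 stop slower (brighter).
Net change so far: 3 stops darker. Offset with the ISO: 400 → 800 → 1600 → 3200.

ISO 3200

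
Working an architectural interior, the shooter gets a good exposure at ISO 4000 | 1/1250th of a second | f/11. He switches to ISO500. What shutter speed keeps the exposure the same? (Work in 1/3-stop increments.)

ISO: 4000 → 3200 → 2500 → 2000 → 1600 → 1250 → 1000 → 800 → 640 → 500 — 3 stops dropped (darker).
Need 3 stops brighter from the shutter speed: 1/1250 → 1/1000 → 1/800 → 1/640 → 1/500 → 1/400 → 1/320 → 1/250 → 1/200 → 1/160.

1/160s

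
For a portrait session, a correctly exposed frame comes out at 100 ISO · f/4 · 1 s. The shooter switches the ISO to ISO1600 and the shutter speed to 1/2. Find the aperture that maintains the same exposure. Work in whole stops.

f/11

ISO: 100 → 200 → 400 → 800 → 1600 — 4 stops higher (brighter).
Shutter speed: 1 → 1/2 — 1 stop faster (darker).
Net change so far: 3 stops brighter. Offset with the aperture: f/4 → f/5.6 → f/8 → f/11.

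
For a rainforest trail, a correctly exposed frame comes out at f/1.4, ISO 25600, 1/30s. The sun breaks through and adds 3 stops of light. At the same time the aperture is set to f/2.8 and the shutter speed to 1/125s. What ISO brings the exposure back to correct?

ISO 51200

Scene light: 3 stops brighter.
Aperture: f/1.4 → f/2 → f/2.8 — 2 stops smaller aperture (darker).
Shutter speed: 1/30 → 1/60 → 1/125 — 2 stops shorter (darker).
Net so far: 1 stop darker. ISO: 25600 → 51200.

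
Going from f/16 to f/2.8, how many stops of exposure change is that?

5 stops

f/16 → f/11 → f/8 → f/5.6 → f/4 → f/2.8 — count the steps: 5 stops.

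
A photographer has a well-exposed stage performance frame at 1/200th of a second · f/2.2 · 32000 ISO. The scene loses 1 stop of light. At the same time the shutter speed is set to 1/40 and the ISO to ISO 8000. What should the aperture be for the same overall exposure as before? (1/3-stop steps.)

Scene light: 1 stop darker.
Shutter speed: 1/200 → 1/160 → 1/125 → 1/100 → 1/80 → 1/60 → 1/50 → 1/40 — 2 1/3 stops longer (brighter).
ISO: 32000 → 25600 → 20000 → 16000 → 12800 → 10000 → 8000 — 2 stops dropped (darker).
Net so far: 2/3 stop darker. Aperture: f/2.2 → f/2 → f/1.8.

f/1.8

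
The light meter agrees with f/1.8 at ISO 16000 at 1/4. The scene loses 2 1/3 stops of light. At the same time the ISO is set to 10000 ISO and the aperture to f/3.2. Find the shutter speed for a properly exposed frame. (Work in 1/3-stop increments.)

6 s

Scene light: 2 1/3 stops darker.
ISO: 16000 → 12800 → 10000 — 2/3 stop dropped (darker).
Aperture: f/1.8 → f/2 → f/2.2 → f/2.5 → f/2.8 → f/3.2 — 1 2/3 stops narrower (darker).
Net so far: 4 2/3 stops darker. Shutter speed: 1/4 → 0.3 → 0.4 → 0.5 → 0.6 → 0.8 → 1 → 1.3 → 1.6 → 2 → 2.5 → 3.2 → 4 → 5 → 6.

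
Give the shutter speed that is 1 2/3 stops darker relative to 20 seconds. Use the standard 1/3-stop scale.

Shutter speed: 20 → 15 → 13 → 10 → 8 → 6 — 1 2/3 stops faster (darker).

6 s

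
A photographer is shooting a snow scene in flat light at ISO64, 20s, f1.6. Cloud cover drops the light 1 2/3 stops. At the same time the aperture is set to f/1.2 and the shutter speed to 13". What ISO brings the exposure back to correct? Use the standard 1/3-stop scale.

ISO 200

Scene light: 1 2/3 stops darker.
Aperture: f/1.6 → f/1.4 → f/1.2 — 2/3 stop opened up (brighter).
Shutter speed: 20 → 15 → 13 — 2/3 stop shorter (darker).
Net so far: 1 2/3 stops darker. ISO: 64 → 80 → 100 → 125 → 160 → 200.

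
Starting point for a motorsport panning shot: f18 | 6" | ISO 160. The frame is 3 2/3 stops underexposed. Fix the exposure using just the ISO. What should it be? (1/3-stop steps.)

ISO 2000

Underexposed by 3 2/3 stops → need 3 2/3 stops brighter.
ISO: 160 → 200 → 250 → 320 → 400 → 500 → 640 → 800 → 1000 → 1250 → 1600 → 2000.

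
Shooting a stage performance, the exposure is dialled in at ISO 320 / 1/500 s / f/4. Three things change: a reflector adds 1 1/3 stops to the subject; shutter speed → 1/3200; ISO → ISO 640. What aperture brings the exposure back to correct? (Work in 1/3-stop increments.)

f/3.5

Scene light: 1 1/3 stops brighter.
Shutter speed: 1/500 → 1/640 → 1/800 → 1/1000 → 1/1250 → 1/1600 → 1/2000 → 1/2500 → 1/3200 — 2 2/3 stops shorter (darker).
ISO: 320 → 400 → 500 → 640 — 1 stop higher (brighter).
Net so far: 1/3 stop darker. Aperture: f/4 → f/3.5.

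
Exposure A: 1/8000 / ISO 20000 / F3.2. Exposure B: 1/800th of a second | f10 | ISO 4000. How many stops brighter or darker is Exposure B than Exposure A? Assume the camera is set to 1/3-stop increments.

2 1/3 stops darker

Aperture: f/3.2 → f/3.5 → f/4 → f/4.5 → f/5 → f/5.6 → f/6.3 → f/7.1 → f/8 → f/9 → f/10 — 3 1/3 stops stopped down (darker).
Shutter speed: 1/8000 → 1/6400 → 1/5000 → 1/4000 → 1/3200 → 1/2500 → 1/2000 → 1/1600 → 1/1250 → 1/1000 → 1/800 — 3 1/3 stops slower (brighter).
ISO: 20000 → 16000 → 12800 → 10000 → 8000 → 6400 → 5000 → 4000 — 2 1/3 stops lower (darker).
Net: −3 1/3 +3 1/3 −2 1/3 = −2 1/3 stops.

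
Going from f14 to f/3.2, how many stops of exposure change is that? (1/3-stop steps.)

4 1/3 stops

f/14 → f/13 → f/11 → f/10 → f/9 → f/8 → f/7.1 → f/6.3 → f/5.6 → f/5 → f/4.5 → f/4 → f/3.5 → f/3.2 — count the steps: 13 third-stops = 4 1/3 stops.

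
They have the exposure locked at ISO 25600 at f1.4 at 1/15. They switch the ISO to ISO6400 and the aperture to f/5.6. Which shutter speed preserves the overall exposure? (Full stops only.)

4 s

ISO: 25600 → 12800 → 6400 — 2 stops dropped (darker).
Aperture: f/1.4 → f/2 → f/2.8 → f/4 → f/5.6 — 4 stops smaller aperture (darker).
Net change so far: 6 stops darker. Offset with the shutter speed: 1/15 → 1/8 → 1/4 → 1/2 → 1 → 2 → 4.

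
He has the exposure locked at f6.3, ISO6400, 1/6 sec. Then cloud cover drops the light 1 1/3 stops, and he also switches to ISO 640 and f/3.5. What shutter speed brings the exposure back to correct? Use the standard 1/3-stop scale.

1.3 s

Scene light: 1 1/3 stops darker.
ISO: 6400 → 5000 → 4000 → 3200 → 2500 → 2000 → 1600 → 1250 → 1000 → 800 → 640 — 3 1/3 stops dropped (darker).
Aperture: f/6.3 → f/5.6 → f/5 → f/4.5 → f/4 → f/3.5 — 1 2/3 stops opened up (brighter).
Net so far: 3 stops darker. Shutter speed: 1/6 → 1/5 → 1/4 → 0.3 → 0.4 → 0.5 → 0.6 → 0.8 → 1 → 1.3.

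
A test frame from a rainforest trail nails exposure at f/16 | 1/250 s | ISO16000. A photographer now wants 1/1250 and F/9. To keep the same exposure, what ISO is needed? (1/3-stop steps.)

Shutter speed: 1/250 → 1/320 → 1/400 → 1/500 → 1/640 → 1/800 → 1/1000 → 1/1250 — 2 1/3 stops shorter (darker).
Aperture: f/16 → f/14 → f/13 → f/11 → f/10 → f/9 — 1 2/3 stops larger aperture (brighter).
Net change so far: 2/3 stop darker. Offset with the ISO: 16000 → 20000 → 25600.

ISO 25600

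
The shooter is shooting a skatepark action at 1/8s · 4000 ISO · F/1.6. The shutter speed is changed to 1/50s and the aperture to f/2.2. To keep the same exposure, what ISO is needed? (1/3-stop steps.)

ISO 51200

Shutter speed: 1/8 → 1/10 → 1/13 → 1/15 → 1/20 → 1/25 → 1/30 → 1/40 → 1/50 — 2 2/3 stops faster (darker).
Aperture: f/1.6 → f/1.8 → f/2 → f/2.2 — 1 stop smaller aperture (darker).
Net change so far: 3 2/3 stops darker. Offset with the ISO: 4000 → 5000 → 6400 → 8000 → 10000 → 12800 → 16000 → 20000 → 25600 → 32000 → 40000 → 51200.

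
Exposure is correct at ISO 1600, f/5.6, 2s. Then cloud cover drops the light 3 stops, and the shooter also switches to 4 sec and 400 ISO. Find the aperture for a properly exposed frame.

f/1.4

Scene light: 3 stops darker.
Shutter speed: 2 → 4 — 1 stop longer (brighter).
ISO: 1600 → 800 → 400 — 2 stops dropped (darker).
Net so far: 4 stops darker. Aperture: f/5.6 → f/4 → f/2.8 → f/2 → f/1.4.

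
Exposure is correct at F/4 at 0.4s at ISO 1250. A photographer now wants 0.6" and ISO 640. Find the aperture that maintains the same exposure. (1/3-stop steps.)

Shutter speed: 0.4 → 0.5 → 0.6 — 2/3 stop slower (brighter).
ISO: 1250 → 1000 → 800 → 640 — 1 stop dropped (darker).
Net change so far: 1/3 stop darker. Offset with the aperture: f/4 → f/3.5.

f/3.5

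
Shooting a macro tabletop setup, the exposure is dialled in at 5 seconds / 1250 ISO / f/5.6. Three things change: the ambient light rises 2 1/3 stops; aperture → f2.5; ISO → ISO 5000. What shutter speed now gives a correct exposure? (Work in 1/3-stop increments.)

Scene light: 2 1/3 stops brighter.
Aperture: f/5.6 → f/5 → f/4.5 → f/4 → f/3.5 → f/3.2 → f/2.8 → f/2.5 — 2 1/3 stops opened up (brighter).
ISO: 1250 → 1600 → 2000 → 2500 → 3200 → 4000 → 5000 — 2 stops raised (brighter).
Net so far: 6 2/3 stops brighter. Shutter speed: 5 → 4 → 3.2 → 2.5 → 2 → 1.6 → 1.3 → 1 → 0.8 → 0.6 → 0.5 → 0.4 → 0.3 → 1/4 → 1/5 → 1/6 → 1/8 → 1/10 → 1/13 → 1/15 → 1/20.

1/20s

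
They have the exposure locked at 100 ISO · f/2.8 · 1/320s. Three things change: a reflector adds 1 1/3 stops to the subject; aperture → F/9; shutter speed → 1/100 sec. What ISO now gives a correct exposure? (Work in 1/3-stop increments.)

Scene light: 1 1/3 stops brighter.
Aperture: f/2.8 → f/3.2 → f/3.5 → f/4 → f/4.5 → f/5 → f/5.6 → f/6.3 → f/7.1 → f/8 → f/9 — 3 1/3 stops stopped down (darker).
Shutter speed: 1/320 → 1/250 → 1/200 → 1/160 → 1/125 → 1/100 — 1 2/3 stops longer (brighter).
Net so far: 1/3 stop darker. ISO: 100 → 125.

ISO 125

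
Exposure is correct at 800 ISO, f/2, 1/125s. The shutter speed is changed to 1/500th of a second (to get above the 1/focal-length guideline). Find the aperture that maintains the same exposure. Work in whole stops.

Shutter speed: 1/125 → 1/250 → 1/500 — 2 stops shorter (darker).
Need 2 stops brighter from the aperture: f/2 → f/1.4 → f/1.0.

f/1.0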